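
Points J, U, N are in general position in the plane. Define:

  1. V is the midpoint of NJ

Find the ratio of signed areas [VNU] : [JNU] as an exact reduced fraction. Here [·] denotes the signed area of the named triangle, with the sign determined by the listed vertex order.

Assign J = (0, 0), U = (1, 0), N = (0, 1) — the answer is frame-independent, so this choice is without loss of generality.
1. V is the midpoint of NJ ⇒ V = (0, 1/2)
2·[VNU] = -1/2, 2·[JNU] = -1
[VNU]:[JNU] = -1/2:-1 = 1/2

[VNU]:[JNU] = 1/2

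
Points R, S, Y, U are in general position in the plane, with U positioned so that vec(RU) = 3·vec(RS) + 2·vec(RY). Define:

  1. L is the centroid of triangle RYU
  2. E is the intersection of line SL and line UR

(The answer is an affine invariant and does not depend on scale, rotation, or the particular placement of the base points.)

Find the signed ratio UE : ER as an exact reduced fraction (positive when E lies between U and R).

Assign R = (0, 0), S = (1, 0), Y = (0, 1), U = (3, 2) — the answer is frame-independent, so this choice is without loss of generality.
1. L is the centroid of triangle RYU ⇒ L = (1, 1)
2. E is the intersection of line SL and line UR ⇒ E = (1, 2/3)
E = U + t·(R−U) with t = 2/3, so UE:ER = t:(1−t) = 2/3:1/3

UE:ER = 2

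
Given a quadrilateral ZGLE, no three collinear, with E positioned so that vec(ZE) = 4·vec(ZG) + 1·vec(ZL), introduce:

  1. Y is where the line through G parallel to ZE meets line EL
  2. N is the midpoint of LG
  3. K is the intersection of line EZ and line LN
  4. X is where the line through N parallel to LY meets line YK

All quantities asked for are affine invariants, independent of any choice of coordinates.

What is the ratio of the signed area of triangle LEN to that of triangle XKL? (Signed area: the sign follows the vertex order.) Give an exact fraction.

Work in coordinates with Z = (0, 0), G = (1, 0), L = (0, 1), E = (4, 1).
1. Y is where the line through G parallel to ZE meets line EL ⇒ Y = (5, 1)
2. N is the midpoint of LG ⇒ N = (1/2, 1/2)
3. K is the intersection of line EZ and line LN ⇒ K = (4/5, 1/5)
4. X is where the line through N parallel to LY meets line YK ⇒ X = (19/8, 1/2)
2·[LEN] = -2, 2·[XKL] = -3/2
[LEN]:[XKL] = -2:-3/2 = 4/3

[LEN]:[XKL] = 4/3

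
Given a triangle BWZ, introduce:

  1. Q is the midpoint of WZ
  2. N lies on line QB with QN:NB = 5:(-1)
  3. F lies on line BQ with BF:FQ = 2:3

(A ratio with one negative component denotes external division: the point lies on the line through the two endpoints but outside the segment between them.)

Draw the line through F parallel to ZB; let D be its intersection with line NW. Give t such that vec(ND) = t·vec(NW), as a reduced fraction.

Set B = (0, 0), W = (1, 0), Z = (0, 1); any affine frame gives the same invariant.
1. Q is the midpoint of WZ ⇒ Q = (1/2, 1/2)
2. N lies on line QB with QN:NB = 5:(-1) ⇒ N = (-1/8, -1/8)
3. F lies on line BQ with BF:FQ = 2:3 ⇒ F = (1/5, 1/5)
through F parallel to ZB: direction (0, -1); meets NW at D = (1/5, -4/45)
D = N + t·(W−N) with t = 13/45

t = 13/45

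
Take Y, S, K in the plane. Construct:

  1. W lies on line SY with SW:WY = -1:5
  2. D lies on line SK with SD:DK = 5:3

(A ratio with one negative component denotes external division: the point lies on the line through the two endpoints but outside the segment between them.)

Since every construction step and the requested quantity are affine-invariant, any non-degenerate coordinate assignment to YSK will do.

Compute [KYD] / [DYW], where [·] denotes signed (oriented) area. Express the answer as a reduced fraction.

Choose coordinates Y = (0, 0), S = (1, 0), K = (0, 1).
1. W lies on line SY with SW:WY = -1:5 ⇒ W = (5/4, 0)
2. D lies on line SK with SD:DK = 5:3 ⇒ D = (3/8, 5/8)
2·[KYD] = 3/8, 2·[DYW] = 25/32
[KYD]:[DYW] = 3/8:25/32 = 12/25

[KYD]:[DYW] = 12/25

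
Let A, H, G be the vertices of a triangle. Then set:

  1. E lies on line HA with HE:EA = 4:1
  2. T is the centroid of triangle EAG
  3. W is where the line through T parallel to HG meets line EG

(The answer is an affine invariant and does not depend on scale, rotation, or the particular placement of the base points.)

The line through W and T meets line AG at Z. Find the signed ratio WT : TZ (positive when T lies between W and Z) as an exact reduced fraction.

Assign A = (0, 0), H = (1, 0), G = (0, 1) — the answer is frame-independent, so this choice is without loss of generality.
1. E lies on line HA with HE:EA = 4:1 ⇒ E = (1/5, 0)
2. T is the centroid of triangle EAG ⇒ T = (1/15, 1/3)
3. W is where the line through T parallel to HG meets line EG ⇒ W = (3/20, 1/4)
line WT meets AG at Z = (0, 2/5)
T = W + t·(Z−W) with t = 5/9, so WT:TZ = 5/9:4/9

WT:TZ = 5/4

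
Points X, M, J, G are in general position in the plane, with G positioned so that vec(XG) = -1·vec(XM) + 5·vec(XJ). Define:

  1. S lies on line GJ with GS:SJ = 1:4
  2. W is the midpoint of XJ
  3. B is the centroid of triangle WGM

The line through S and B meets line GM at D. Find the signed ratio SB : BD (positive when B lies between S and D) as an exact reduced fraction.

SB:BD = -11/20

Work in coordinates with X = (0, 0), M = (1, 0), J = (0, 1), G = (-1, 5).
1. S lies on line GJ with GS:SJ = 1:4 ⇒ S = (-4/5, 21/5)
2. W is the midpoint of XJ ⇒ W = (0, 1/2)
3. B is the centroid of triangle WGM ⇒ B = (0, 11/6)
line SB meets GM at D = (-16/11, 135/22)
B = S + t·(D−S) with t = -11/9, so SB:BD = -11/9:20/9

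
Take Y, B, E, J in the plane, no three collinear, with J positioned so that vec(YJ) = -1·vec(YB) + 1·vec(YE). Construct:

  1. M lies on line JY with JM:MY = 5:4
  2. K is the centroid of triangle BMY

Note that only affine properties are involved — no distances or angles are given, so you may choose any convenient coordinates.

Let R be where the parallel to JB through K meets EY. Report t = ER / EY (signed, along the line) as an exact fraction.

Choose coordinates Y = (0, 0), B = (1, 0), E = (0, 1), J = (-1, 1).
1. M lies on line JY with JM:MY = 5:4 ⇒ M = (-4/9, 4/9)
2. K is the centroid of triangle BMY ⇒ K = (5/27, 4/27)
through K parallel to JB: direction (2, -1); meets EY at R = (0, 13/54)
R = E + t·(Y−E) with t = 41/54

t = 41/54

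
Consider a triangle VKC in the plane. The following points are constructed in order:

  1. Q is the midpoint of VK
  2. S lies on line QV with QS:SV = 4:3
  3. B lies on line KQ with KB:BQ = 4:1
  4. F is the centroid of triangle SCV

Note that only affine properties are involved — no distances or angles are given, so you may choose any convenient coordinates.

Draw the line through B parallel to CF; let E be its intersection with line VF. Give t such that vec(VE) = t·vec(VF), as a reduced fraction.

t = 28/5

Choose coordinates V = (0, 0), K = (1, 0), C = (0, 1).
1. Q is the midpoint of VK ⇒ Q = (1/2, 0)
2. S lies on line QV with QS:SV = 4:3 ⇒ S = (3/14, 0)
3. B lies on line KQ with KB:BQ = 4:1 ⇒ B = (3/5, 0)
4. F is the centroid of triangle SCV ⇒ F = (1/14, 1/3)
through B parallel to CF: direction (1/14, -2/3); meets VF at E = (2/5, 28/15)
E = V + t·(F−V) with t = 28/5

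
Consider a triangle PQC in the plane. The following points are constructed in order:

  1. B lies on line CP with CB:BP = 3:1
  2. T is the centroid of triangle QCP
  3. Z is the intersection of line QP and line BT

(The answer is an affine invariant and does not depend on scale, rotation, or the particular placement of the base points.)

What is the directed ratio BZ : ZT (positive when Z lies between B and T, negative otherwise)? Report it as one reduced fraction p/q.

Assign P = (0, 0), Q = (1, 0), C = (0, 1) — the answer is frame-independent, so this choice is without loss of generality.
1. B lies on line CP with CB:BP = 3:1 ⇒ B = (0, 1/4)
2. T is the centroid of triangle QCP ⇒ T = (1/3, 1/3)
3. Z is the intersection of line QP and line BT ⇒ Z = (-1, 0)
Z = B + t·(T−B) with t = -3, so BZ:ZT = t:(1−t) = -3:4

BZ:ZT = -3/4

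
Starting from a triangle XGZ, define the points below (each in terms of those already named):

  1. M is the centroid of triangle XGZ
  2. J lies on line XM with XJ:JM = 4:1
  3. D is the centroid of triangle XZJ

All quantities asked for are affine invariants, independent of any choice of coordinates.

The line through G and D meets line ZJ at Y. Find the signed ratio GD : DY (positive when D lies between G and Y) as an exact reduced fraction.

Assign X = (0, 0), G = (1, 0), Z = (0, 1) — the answer is frame-independent, so this choice is without loss of generality.
1. M is the centroid of triangle XGZ ⇒ M = (1/3, 1/3)
2. J lies on line XM with XJ:JM = 4:1 ⇒ J = (4/15, 4/15)
3. D is the centroid of triangle XZJ ⇒ D = (4/45, 19/45)
line GD meets ZJ at Y = (88/375, 133/375)
D = G + t·(Y−G) with t = 25/21, so GD:DY = 25/21:-4/21

GD:DY = -25/4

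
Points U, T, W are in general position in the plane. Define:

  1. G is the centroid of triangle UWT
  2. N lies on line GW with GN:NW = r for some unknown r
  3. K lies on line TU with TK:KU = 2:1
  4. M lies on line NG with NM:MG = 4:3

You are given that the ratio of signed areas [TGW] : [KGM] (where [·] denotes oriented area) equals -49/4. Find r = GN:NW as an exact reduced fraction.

Work in coordinates with U = (0, 0), T = (1, 0), W = (0, 1).
1. G is the centroid of triangle UWT ⇒ G = (1/3, 1/3)
2. With GN:NW = r, write λ = r/(r+1) so N = G + λ·(W−G); N is affine-linear in λ
3. K lies on line TU with TK:KU = 2:1 ⇒ K = (1/3, 0)
4. M lies on line NG with NM:MG = 4:3 ⇒ M is an affine combination of earlier points and hence also affine-linear in λ
Every point depending on N is an affine combination of N and λ-independent points, so each such coordinate is linear in λ; the λ² term in each signed area is a multiple of (W−G)×(W−G) = 0, so 2·[TGW] and 2·[KGM] are each linear in λ. Evaluating at λ=0 and λ=1:
  2·[TGW] = -1/3,   2·[KGM] = 1/21·λ
So [TGW]:[KGM] = (-1/3) / (1/21·λ). Setting this equal to -49/4:
  -1/3 = -49/4·(1/21·λ)  ⇒  λ = 4/7
Then r = λ/(1−λ) = (4/7)/(3/7) = 4/3. Check: with r = 4/3, N = (1/7, 5/7) and [TGW]:[KGM] = -49/4 as required.

r = 4/3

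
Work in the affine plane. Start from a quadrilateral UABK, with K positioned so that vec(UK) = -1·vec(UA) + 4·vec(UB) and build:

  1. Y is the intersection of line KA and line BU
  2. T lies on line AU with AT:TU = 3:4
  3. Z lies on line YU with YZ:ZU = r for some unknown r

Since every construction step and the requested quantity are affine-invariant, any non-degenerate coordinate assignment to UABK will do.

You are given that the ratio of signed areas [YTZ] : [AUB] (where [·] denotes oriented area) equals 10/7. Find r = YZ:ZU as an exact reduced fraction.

Set U = (0, 0), A = (1, 0), B = (0, 1), K = (-1, 4); any affine frame gives the same invariant.
1. Y is the intersection of line KA and line BU ⇒ Y = (0, 2)
2. T lies on line AU with AT:TU = 3:4 ⇒ T = (4/7, 0)
3. With YZ:ZU = r, write λ = r/(r+1) so Z = Y + λ·(U−Y); Z is affine-linear in λ
Every point depending on Z is an affine combination of Z and λ-independent points, so each such coordinate is linear in λ; the λ² term in each signed area is a multiple of (U−Y)×(U−Y) = 0, so 2·[YTZ] and 2·[AUB] are each linear in λ. Evaluating at λ=0 and λ=1:
  2·[YTZ] = -8/7·λ,   2·[AUB] = -1
So [YTZ]:[AUB] = (-8/7·λ) / (-1). Setting this equal to 10/7:
  -8/7·λ = 10/7·(-1)  ⇒  λ = 5/4
Then r = λ/(1−λ) = (5/4)/(-1/4) = -5. Check: with r = -5, Z = (0, -1/2) and [YTZ]:[AUB] = 10/7 as required.

r = -5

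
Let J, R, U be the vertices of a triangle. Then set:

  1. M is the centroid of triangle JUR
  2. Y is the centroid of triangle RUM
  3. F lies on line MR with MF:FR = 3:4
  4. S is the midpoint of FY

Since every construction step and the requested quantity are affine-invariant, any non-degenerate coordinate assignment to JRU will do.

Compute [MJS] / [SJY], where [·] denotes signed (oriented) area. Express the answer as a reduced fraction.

[MJS]:[SJY] = -3/4

Assign J = (0, 0), R = (1, 0), U = (0, 1) — the answer is frame-independent, so this choice is without loss of generality.
1. M is the centroid of triangle JUR ⇒ M = (1/3, 1/3)
2. Y is the centroid of triangle RUM ⇒ Y = (4/9, 4/9)
3. F lies on line MR with MF:FR = 3:4 ⇒ F = (13/21, 4/21)
4. S is the midpoint of FY ⇒ S = (67/126, 20/63)
2·[MJS] = 1/14, 2·[SJY] = -2/21
[MJS]:[SJY] = 1/14:-2/21 = -3/4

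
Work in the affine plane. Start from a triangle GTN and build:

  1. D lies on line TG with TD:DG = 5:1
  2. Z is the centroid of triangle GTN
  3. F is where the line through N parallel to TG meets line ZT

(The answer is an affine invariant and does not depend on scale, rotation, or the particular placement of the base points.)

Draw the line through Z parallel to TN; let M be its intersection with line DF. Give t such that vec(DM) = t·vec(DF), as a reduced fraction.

Assign G = (0, 0), T = (1, 0), N = (0, 1) — the answer is frame-independent, so this choice is without loss of generality.
1. D lies on line TG with TD:DG = 5:1 ⇒ D = (1/6, 0)
2. Z is the centroid of triangle GTN ⇒ Z = (1/3, 1/3)
3. F is where the line through N parallel to TG meets line ZT ⇒ F = (-1, 1)
through Z parallel to TN: direction (-1, 1); meets DF at M = (11/3, -3)
M = D + t·(F−D) with t = -3

t = -3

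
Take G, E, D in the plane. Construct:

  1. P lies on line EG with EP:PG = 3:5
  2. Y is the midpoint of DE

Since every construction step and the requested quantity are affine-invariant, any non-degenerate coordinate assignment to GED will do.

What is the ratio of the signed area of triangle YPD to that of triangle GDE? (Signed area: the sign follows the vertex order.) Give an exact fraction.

[YPD]:[GDE] = 3/16

Set G = (0, 0), E = (1, 0), D = (0, 1); any affine frame gives the same invariant.
1. P lies on line EG with EP:PG = 3:5 ⇒ P = (5/8, 0)
2. Y is the midpoint of DE ⇒ Y = (1/2, 1/2)
2·[YPD] = -3/16, 2·[GDE] = -1
[YPD]:[GDE] = -3/16:-1 = 3/16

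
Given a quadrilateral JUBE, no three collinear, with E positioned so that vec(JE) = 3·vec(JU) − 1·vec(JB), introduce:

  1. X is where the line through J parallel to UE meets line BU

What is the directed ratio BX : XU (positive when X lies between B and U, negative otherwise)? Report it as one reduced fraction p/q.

BX:XU = -2

Assign J = (0, 0), U = (1, 0), B = (0, 1), E = (3, -1) — the answer is frame-independent, so this choice is without loss of generality.
1. X is where the line through J parallel to UE meets line BU ⇒ X = (2, -1)
X = B + t·(U−B) with t = 2, so BX:XU = t:(1−t) = 2:-1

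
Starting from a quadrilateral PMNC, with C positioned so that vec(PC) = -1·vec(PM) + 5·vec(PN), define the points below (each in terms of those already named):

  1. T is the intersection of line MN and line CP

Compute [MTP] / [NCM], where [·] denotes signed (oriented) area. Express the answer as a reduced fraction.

[MTP]:[NCM] = -5/12

Choose coordinates P = (0, 0), M = (1, 0), N = (0, 1), C = (-1, 5).
1. T is the intersection of line MN and line CP ⇒ T = (-1/4, 5/4)
2·[MTP] = 5/4, 2·[NCM] = -3
[MTP]:[NCM] = 5/4:-3 = -5/12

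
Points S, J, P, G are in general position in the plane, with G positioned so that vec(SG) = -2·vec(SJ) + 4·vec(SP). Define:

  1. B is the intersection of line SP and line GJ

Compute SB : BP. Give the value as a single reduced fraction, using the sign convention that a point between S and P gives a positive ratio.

SB:BP = -4

Assign S = (0, 0), J = (1, 0), P = (0, 1), G = (-2, 4) — the answer is frame-independent, so this choice is without loss of generality.
1. B is the intersection of line SP and line GJ ⇒ B = (0, 4/3)
B = S + t·(P−S) with t = 4/3, so SB:BP = t:(1−t) = 4/3:-1/3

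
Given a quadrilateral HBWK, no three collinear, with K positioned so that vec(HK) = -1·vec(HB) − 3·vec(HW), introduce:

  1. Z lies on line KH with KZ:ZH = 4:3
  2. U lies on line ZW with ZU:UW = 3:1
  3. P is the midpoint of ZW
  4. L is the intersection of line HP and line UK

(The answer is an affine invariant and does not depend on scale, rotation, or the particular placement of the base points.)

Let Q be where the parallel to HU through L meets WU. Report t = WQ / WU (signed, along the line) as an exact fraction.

t = 38/17

Assign H = (0, 0), B = (1, 0), W = (0, 1), K = (-1, -3) — the answer is frame-independent, so this choice is without loss of generality.
1. Z lies on line KH with KZ:ZH = 4:3 ⇒ Z = (-3/7, -9/7)
2. U lies on line ZW with ZU:UW = 3:1 ⇒ U = (-3/28, 3/7)
3. P is the midpoint of ZW ⇒ P = (-3/14, -1/7)
4. L is the intersection of line HP and line UK ⇒ L = (-9/34, -3/17)
through L parallel to HU: direction (-3/28, 3/7); meets WU at Q = (-57/238, -33/119)
Q = W + t·(U−W) with t = 38/17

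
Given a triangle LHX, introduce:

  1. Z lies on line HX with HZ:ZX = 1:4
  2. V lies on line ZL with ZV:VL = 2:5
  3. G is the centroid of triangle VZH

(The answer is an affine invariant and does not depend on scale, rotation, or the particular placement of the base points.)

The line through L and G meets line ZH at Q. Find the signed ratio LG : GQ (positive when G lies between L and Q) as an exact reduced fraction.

LG:GQ = 19/2

Work in coordinates with L = (0, 0), H = (1, 0), X = (0, 1).
1. Z lies on line HX with HZ:ZX = 1:4 ⇒ Z = (4/5, 1/5)
2. V lies on line ZL with ZV:VL = 2:5 ⇒ V = (4/7, 1/7)
3. G is the centroid of triangle VZH ⇒ G = (83/105, 4/35)
line LG meets ZH at Q = (83/95, 12/95)
G = L + t·(Q−L) with t = 19/21, so LG:GQ = 19/21:2/21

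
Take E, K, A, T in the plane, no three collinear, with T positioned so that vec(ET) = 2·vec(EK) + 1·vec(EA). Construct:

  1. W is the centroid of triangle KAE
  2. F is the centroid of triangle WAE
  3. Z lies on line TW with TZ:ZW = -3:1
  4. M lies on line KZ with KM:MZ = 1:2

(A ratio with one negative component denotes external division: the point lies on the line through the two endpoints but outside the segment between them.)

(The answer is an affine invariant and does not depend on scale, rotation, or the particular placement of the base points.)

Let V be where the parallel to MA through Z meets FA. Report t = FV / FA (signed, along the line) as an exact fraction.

Work in coordinates with E = (0, 0), K = (1, 0), A = (0, 1), T = (2, 1).
1. W is the centroid of triangle KAE ⇒ W = (1/3, 1/3)
2. F is the centroid of triangle WAE ⇒ F = (1/9, 4/9)
3. Z lies on line TW with TZ:ZW = -3:1 ⇒ Z = (-1/2, 0)
4. M lies on line KZ with KM:MZ = 1:2 ⇒ M = (1/2, 0)
through Z parallel to MA: direction (-1/2, 1); meets FA at V = (2/3, -7/3)
V = F + t·(A−F) with t = -5

t = -5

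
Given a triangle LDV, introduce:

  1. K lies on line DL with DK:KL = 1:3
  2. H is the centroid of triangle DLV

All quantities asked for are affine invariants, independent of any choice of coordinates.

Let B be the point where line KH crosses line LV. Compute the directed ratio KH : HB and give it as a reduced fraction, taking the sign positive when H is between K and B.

Assign L = (0, 0), D = (1, 0), V = (0, 1) — the answer is frame-independent, so this choice is without loss of generality.
1. K lies on line DL with DK:KL = 1:3 ⇒ K = (3/4, 0)
2. H is the centroid of triangle DLV ⇒ H = (1/3, 1/3)
line KH meets LV at B = (0, 3/5)
H = K + t·(B−K) with t = 5/9, so KH:HB = 5/9:4/9

KH:HB = 5/4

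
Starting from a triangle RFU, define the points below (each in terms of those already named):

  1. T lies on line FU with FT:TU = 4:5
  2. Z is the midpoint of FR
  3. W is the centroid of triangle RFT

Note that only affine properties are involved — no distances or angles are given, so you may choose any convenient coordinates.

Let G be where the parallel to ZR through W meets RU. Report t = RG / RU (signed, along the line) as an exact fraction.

Set R = (0, 0), F = (1, 0), U = (0, 1); any affine frame gives the same invariant.
1. T lies on line FU with FT:TU = 4:5 ⇒ T = (5/9, 4/9)
2. Z is the midpoint of FR ⇒ Z = (1/2, 0)
3. W is the centroid of triangle RFT ⇒ W = (14/27, 4/27)
through W parallel to ZR: direction (-1/2, 0); meets RU at G = (0, 4/27)
G = R + t·(U−R) with t = 4/27

t = 4/27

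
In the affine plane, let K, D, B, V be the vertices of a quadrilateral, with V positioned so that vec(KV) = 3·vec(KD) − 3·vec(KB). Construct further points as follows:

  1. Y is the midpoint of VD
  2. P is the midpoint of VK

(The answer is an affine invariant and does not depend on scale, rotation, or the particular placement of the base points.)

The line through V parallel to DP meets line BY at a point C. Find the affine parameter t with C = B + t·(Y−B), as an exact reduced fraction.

Choose coordinates K = (0, 0), D = (1, 0), B = (0, 1), V = (3, -3).
1. Y is the midpoint of VD ⇒ Y = (2, -3/2)
2. P is the midpoint of VK ⇒ P = (3/2, -3/2)
through V parallel to DP: direction (1/2, -3/2); meets BY at C = (20/7, -18/7)
C = B + t·(Y−B) with t = 10/7

t = 10/7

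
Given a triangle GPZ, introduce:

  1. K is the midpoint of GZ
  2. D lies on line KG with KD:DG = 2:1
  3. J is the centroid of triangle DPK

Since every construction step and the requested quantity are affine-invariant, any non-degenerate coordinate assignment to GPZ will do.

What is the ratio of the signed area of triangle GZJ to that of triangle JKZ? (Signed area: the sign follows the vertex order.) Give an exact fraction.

Work in coordinates with G = (0, 0), P = (1, 0), Z = (0, 1).
1. K is the midpoint of GZ ⇒ K = (0, 1/2)
2. D lies on line KG with KD:DG = 2:1 ⇒ D = (0, 1/6)
3. J is the centroid of triangle DPK ⇒ J = (1/3, 2/9)
2·[GZJ] = -1/3, 2·[JKZ] = -1/6
[GZJ]:[JKZ] = -1/3:-1/6 = 2

[GZJ]:[JKZ] = 2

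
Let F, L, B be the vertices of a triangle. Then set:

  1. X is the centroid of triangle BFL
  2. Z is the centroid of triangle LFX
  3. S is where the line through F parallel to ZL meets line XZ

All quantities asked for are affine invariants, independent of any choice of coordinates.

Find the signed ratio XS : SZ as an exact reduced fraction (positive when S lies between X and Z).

XS:SZ = -2

Choose coordinates F = (0, 0), L = (1, 0), B = (0, 1).
1. X is the centroid of triangle BFL ⇒ X = (1/3, 1/3)
2. Z is the centroid of triangle LFX ⇒ Z = (4/9, 1/9)
3. S is where the line through F parallel to ZL meets line XZ ⇒ S = (5/9, -1/9)
S = X + t·(Z−X) with t = 2, so XS:SZ = t:(1−t) = 2:-1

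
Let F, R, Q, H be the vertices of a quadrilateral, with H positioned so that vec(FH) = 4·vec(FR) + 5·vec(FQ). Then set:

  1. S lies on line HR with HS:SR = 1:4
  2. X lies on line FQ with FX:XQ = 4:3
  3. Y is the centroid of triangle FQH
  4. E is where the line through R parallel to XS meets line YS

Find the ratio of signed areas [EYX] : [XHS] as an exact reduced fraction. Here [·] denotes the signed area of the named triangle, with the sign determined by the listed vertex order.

[EYX]:[XHS] = -198/47

Assign F = (0, 0), R = (1, 0), Q = (0, 1), H = (4, 5) — the answer is frame-independent, so this choice is without loss of generality.
1. S lies on line HR with HS:SR = 1:4 ⇒ S = (17/5, 4)
2. X lies on line FQ with FX:XQ = 4:3 ⇒ X = (0, 4/7)
3. Y is the centroid of triangle FQH ⇒ Y = (4/3, 2)
4. E is where the line through R parallel to XS meets line YS ⇒ E = (3169/75, 208/5)
2·[EYX] = 198/35, 2·[XHS] = -47/35
[EYX]:[XHS] = 198/35:-47/35 = -198/47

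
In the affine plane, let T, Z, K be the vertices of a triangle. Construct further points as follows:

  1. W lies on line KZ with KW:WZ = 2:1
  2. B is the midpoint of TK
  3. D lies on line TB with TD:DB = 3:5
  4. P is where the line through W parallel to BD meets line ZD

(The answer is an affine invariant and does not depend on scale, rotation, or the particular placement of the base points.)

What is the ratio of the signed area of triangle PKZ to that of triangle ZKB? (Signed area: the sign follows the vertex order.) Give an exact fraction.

Choose coordinates T = (0, 0), Z = (1, 0), K = (0, 1).
1. W lies on line KZ with KW:WZ = 2:1 ⇒ W = (2/3, 1/3)
2. B is the midpoint of TK ⇒ B = (0, 1/2)
3. D lies on line TB with TD:DB = 3:5 ⇒ D = (0, 3/16)
4. P is where the line through W parallel to BD meets line ZD ⇒ P = (2/3, 1/16)
2·[PKZ] = -13/48, 2·[ZKB] = 1/2
[PKZ]:[ZKB] = -13/48:1/2 = -13/24

[PKZ]:[ZKB] = -13/24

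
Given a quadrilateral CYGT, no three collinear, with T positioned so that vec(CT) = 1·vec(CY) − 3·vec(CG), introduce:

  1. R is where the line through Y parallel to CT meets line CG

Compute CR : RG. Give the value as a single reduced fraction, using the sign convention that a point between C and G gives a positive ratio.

CR:RG = -3/2

Set C = (0, 0), Y = (1, 0), G = (0, 1), T = (1, -3); any affine frame gives the same invariant.
1. R is where the line through Y parallel to CT meets line CG ⇒ R = (0, 3)
R = C + t·(G−C) with t = 3, so CR:RG = t:(1−t) = 3:-2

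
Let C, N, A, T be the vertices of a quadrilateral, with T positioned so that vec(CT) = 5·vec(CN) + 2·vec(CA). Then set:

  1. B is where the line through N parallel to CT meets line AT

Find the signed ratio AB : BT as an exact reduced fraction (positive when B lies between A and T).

Work in coordinates with C = (0, 0), N = (1, 0), A = (0, 1), T = (5, 2).
1. B is where the line through N parallel to CT meets line AT ⇒ B = (7, 12/5)
B = A + t·(T−A) with t = 7/5, so AB:BT = t:(1−t) = 7/5:-2/5

AB:BT = -7/2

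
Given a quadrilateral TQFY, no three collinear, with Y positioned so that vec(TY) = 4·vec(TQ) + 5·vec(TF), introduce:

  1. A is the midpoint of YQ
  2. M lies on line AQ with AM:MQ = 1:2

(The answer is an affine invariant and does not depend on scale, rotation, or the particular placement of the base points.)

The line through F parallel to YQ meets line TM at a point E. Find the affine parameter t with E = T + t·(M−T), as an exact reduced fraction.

Set T = (0, 0), Q = (1, 0), F = (0, 1), Y = (4, 5); any affine frame gives the same invariant.
1. A is the midpoint of YQ ⇒ A = (5/2, 5/2)
2. M lies on line AQ with AM:MQ = 1:2 ⇒ M = (2, 5/3)
through F parallel to YQ: direction (-3, -5); meets TM at E = (-6/5, -1)
E = T + t·(M−T) with t = -3/5

t = -3/5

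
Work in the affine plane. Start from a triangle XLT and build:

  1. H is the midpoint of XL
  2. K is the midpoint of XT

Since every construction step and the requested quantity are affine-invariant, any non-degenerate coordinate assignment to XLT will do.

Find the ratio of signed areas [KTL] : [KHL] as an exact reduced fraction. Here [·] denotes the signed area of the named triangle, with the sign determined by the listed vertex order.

[KTL]:[KHL] = -2

Work in coordinates with X = (0, 0), L = (1, 0), T = (0, 1).
1. H is the midpoint of XL ⇒ H = (1/2, 0)
2. K is the midpoint of XT ⇒ K = (0, 1/2)
2·[KTL] = -1/2, 2·[KHL] = 1/4
[KTL]:[KHL] = -1/2:1/4 = -2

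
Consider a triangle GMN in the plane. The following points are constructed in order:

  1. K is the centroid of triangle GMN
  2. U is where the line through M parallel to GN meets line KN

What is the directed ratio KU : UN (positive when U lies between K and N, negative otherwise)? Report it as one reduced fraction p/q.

Set G = (0, 0), M = (1, 0), N = (0, 1); any affine frame gives the same invariant.
1. K is the centroid of triangle GMN ⇒ K = (1/3, 1/3)
2. U is where the line through M parallel to GN meets line KN ⇒ U = (1, -1)
U = K + t·(N−K) with t = -2, so KU:UN = t:(1−t) = -2:3

KU:UN = -2/3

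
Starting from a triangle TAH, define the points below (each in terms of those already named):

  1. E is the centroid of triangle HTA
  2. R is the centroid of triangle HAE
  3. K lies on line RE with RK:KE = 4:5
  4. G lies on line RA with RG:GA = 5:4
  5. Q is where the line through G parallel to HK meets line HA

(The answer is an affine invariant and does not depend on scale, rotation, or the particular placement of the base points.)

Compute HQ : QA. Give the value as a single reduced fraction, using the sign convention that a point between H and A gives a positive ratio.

HQ:QA = 101/52

Choose coordinates T = (0, 0), A = (1, 0), H = (0, 1).
1. E is the centroid of triangle HTA ⇒ E = (1/3, 1/3)
2. R is the centroid of triangle HAE ⇒ R = (4/9, 4/9)
3. K lies on line RE with RK:KE = 4:5 ⇒ K = (32/81, 32/81)
4. G lies on line RA with RG:GA = 5:4 ⇒ G = (61/81, 16/81)
5. Q is where the line through G parallel to HK meets line HA ⇒ Q = (101/153, 52/153)
Q = H + t·(A−H) with t = 101/153, so HQ:QA = t:(1−t) = 101/153:52/153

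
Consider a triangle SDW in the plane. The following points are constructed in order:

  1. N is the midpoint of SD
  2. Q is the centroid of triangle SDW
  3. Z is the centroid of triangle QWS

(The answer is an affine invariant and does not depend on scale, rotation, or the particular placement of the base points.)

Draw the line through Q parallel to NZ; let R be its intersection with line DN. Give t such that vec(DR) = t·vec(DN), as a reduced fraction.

Work in coordinates with S = (0, 0), D = (1, 0), W = (0, 1).
1. N is the midpoint of SD ⇒ N = (1/2, 0)
2. Q is the centroid of triangle SDW ⇒ Q = (1/3, 1/3)
3. Z is the centroid of triangle QWS ⇒ Z = (1/9, 4/9)
through Q parallel to NZ: direction (-7/18, 4/9); meets DN at R = (5/8, 0)
R = D + t·(N−D) with t = 3/4

t = 3/4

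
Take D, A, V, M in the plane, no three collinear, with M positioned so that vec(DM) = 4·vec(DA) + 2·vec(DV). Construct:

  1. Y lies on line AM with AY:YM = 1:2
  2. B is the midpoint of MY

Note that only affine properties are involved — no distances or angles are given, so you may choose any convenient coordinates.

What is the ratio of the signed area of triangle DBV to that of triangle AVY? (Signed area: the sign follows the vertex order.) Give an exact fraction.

[DBV]:[AVY] = -9/5

Work in coordinates with D = (0, 0), A = (1, 0), V = (0, 1), M = (4, 2).
1. Y lies on line AM with AY:YM = 1:2 ⇒ Y = (2, 2/3)
2. B is the midpoint of MY ⇒ B = (3, 4/3)
2·[DBV] = 3, 2·[AVY] = -5/3
[DBV]:[AVY] = 3:-5/3 = -9/5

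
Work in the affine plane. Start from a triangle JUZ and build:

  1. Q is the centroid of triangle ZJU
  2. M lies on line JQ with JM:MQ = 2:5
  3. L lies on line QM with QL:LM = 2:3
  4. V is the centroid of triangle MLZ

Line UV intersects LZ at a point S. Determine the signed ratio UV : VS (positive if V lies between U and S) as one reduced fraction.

Assign J = (0, 0), U = (1, 0), Z = (0, 1) — the answer is frame-independent, so this choice is without loss of generality.
1. Q is the centroid of triangle ZJU ⇒ Q = (1/3, 1/3)
2. M lies on line JQ with JM:MQ = 2:5 ⇒ M = (2/21, 2/21)
3. L lies on line QM with QL:LM = 2:3 ⇒ L = (5/21, 5/21)
4. V is the centroid of triangle MLZ ⇒ V = (1/9, 4/9)
line UV meets LZ at S = (5/27, 11/27)
V = U + t·(S−U) with t = 12/11, so UV:VS = 12/11:-1/11

UV:VS = -12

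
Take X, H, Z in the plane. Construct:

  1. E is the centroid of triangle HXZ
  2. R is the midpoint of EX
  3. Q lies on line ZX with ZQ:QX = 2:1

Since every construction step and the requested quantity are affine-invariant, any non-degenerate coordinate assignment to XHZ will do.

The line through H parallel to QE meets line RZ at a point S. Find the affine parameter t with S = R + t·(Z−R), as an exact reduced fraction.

t = -1/5

Choose coordinates X = (0, 0), H = (1, 0), Z = (0, 1).
1. E is the centroid of triangle HXZ ⇒ E = (1/3, 1/3)
2. R is the midpoint of EX ⇒ R = (1/6, 1/6)
3. Q lies on line ZX with ZQ:QX = 2:1 ⇒ Q = (0, 1/3)
through H parallel to QE: direction (1/3, 0); meets RZ at S = (1/5, 0)
S = R + t·(Z−R) with t = -1/5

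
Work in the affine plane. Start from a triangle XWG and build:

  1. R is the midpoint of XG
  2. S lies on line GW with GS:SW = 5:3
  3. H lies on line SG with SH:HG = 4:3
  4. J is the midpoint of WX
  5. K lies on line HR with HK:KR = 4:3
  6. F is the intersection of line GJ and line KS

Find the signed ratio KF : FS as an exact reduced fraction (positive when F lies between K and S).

Work in coordinates with X = (0, 0), W = (1, 0), G = (0, 1).
1. R is the midpoint of XG ⇒ R = (0, 1/2)
2. S lies on line GW with GS:SW = 5:3 ⇒ S = (5/8, 3/8)
3. H lies on line SG with SH:HG = 4:3 ⇒ H = (15/56, 41/56)
4. J is the midpoint of WX ⇒ J = (1/2, 0)
5. K lies on line HR with HK:KR = 4:3 ⇒ K = (45/392, 235/392)
6. F is the intersection of line GJ and line KS ⇒ F = (35/156, 43/78)
F = K + t·(S−K) with t = 67/312, so KF:FS = t:(1−t) = 67/312:245/312

KF:FS = 67/245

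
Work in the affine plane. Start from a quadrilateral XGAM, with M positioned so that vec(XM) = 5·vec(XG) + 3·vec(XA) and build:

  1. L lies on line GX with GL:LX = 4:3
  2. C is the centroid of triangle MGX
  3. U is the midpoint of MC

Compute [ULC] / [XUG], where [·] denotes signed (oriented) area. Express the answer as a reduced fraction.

Work in coordinates with X = (0, 0), G = (1, 0), A = (0, 1), M = (5, 3).
1. L lies on line GX with GL:LX = 4:3 ⇒ L = (3/7, 0)
2. C is the centroid of triangle MGX ⇒ C = (2, 1)
3. U is the midpoint of MC ⇒ U = (7/2, 2)
2·[ULC] = 1/14, 2·[XUG] = -2
[ULC]:[XUG] = 1/14:-2 = -1/28

[ULC]:[XUG] = -1/28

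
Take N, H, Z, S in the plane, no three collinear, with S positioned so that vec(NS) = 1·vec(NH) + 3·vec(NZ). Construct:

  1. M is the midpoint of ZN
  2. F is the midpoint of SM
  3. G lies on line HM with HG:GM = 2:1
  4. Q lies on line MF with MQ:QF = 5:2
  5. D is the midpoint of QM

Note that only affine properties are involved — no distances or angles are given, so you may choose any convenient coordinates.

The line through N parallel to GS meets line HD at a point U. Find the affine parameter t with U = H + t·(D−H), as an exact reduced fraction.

Work in coordinates with N = (0, 0), H = (1, 0), Z = (0, 1), S = (1, 3).
1. M is the midpoint of ZN ⇒ M = (0, 1/2)
2. F is the midpoint of SM ⇒ F = (1/2, 7/4)
3. G lies on line HM with HG:GM = 2:1 ⇒ G = (1/3, 1/3)
4. Q lies on line MF with MQ:QF = 5:2 ⇒ Q = (5/14, 39/28)
5. D is the midpoint of QM ⇒ D = (5/28, 53/56)
through N parallel to GS: direction (2/3, 8/3); meets HD at U = (53/237, 212/237)
U = H + t·(D−H) with t = 224/237

t = 224/237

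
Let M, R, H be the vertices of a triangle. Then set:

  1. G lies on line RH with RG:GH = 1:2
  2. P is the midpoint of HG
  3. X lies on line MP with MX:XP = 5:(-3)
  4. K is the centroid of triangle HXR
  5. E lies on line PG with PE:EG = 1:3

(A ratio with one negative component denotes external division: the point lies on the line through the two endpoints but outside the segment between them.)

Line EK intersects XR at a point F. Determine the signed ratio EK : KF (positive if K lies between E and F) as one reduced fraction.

EK:KF = 3/4

Choose coordinates M = (0, 0), R = (1, 0), H = (0, 1).
1. G lies on line RH with RG:GH = 1:2 ⇒ G = (2/3, 1/3)
2. P is the midpoint of HG ⇒ P = (1/3, 2/3)
3. X lies on line MP with MX:XP = 5:(-3) ⇒ X = (5/6, 5/3)
4. K is the centroid of triangle HXR ⇒ K = (11/18, 8/9)
5. E lies on line PG with PE:EG = 1:3 ⇒ E = (5/12, 7/12)
line EK meets XR at F = (47/54, 35/27)
K = E + t·(F−E) with t = 3/7, so EK:KF = 3/7:4/7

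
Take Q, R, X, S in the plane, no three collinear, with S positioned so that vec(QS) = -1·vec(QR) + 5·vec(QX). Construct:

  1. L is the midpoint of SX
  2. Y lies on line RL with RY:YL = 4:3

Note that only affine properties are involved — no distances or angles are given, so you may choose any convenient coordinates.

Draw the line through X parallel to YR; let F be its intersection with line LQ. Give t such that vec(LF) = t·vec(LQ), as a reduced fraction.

Set Q = (0, 0), R = (1, 0), X = (0, 1), S = (-1, 5); any affine frame gives the same invariant.
1. L is the midpoint of SX ⇒ L = (-1/2, 3)
2. Y lies on line RL with RY:YL = 4:3 ⇒ Y = (1/7, 12/7)
through X parallel to YR: direction (6/7, -12/7); meets LQ at F = (-1/4, 3/2)
F = L + t·(Q−L) with t = 1/2

t = 1/2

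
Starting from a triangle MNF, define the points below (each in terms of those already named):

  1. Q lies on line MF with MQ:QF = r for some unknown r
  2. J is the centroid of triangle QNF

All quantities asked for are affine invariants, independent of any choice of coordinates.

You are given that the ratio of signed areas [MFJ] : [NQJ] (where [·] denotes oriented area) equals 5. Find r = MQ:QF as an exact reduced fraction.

r = 4

Work in coordinates with M = (0, 0), N = (1, 0), F = (0, 1).
1. With MQ:QF = r, write λ = r/(r+1) so Q = M + λ·(F−M); Q is affine-linear in λ
2. J is the centroid of triangle QNF ⇒ J is an affine combination of earlier points and hence also affine-linear in λ
Every point depending on Q is an affine combination of Q and λ-independent points, so each such coordinate is linear in λ; the λ² term in each signed area is a multiple of (F−M)×(F−M) = 0, so 2·[MFJ] and 2·[NQJ] are each linear in λ. Evaluating at λ=0 and λ=1:
  2·[MFJ] = -1/3,   2·[NQJ] = 1/3·λ − 1/3
So [MFJ]:[NQJ] = (-1/3) / (1/3·λ − 1/3). Setting this equal to 5:
  -1/3 = 5·(1/3·λ − 1/3)  ⇒  λ = 4/5
Then r = λ/(1−λ) = (4/5)/(1/5) = 4. Check: with r = 4, Q = (0, 4/5) and [MFJ]:[NQJ] = 5 as required.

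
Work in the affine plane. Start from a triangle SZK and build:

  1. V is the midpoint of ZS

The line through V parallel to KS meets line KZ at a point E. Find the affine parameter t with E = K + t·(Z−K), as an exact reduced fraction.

t = 1/2

Choose coordinates S = (0, 0), Z = (1, 0), K = (0, 1).
1. V is the midpoint of ZS ⇒ V = (1/2, 0)
through V parallel to KS: direction (0, -1); meets KZ at E = (1/2, 1/2)
E = K + t·(Z−K) with t = 1/2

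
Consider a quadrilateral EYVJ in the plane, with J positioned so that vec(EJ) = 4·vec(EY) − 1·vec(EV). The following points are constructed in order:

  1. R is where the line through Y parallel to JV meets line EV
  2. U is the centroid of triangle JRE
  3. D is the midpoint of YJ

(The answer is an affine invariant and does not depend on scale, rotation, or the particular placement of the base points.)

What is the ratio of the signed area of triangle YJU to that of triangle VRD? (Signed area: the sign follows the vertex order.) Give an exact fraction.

Assign E = (0, 0), Y = (1, 0), V = (0, 1), J = (4, -1) — the answer is frame-independent, so this choice is without loss of generality.
1. R is where the line through Y parallel to JV meets line EV ⇒ R = (0, 1/2)
2. U is the centroid of triangle JRE ⇒ U = (4/3, -1/6)
3. D is the midpoint of YJ ⇒ D = (5/2, -1/2)
2·[YJU] = -1/6, 2·[VRD] = 5/4
[YJU]:[VRD] = -1/6:5/4 = -2/15

[YJU]:[VRD] = -2/15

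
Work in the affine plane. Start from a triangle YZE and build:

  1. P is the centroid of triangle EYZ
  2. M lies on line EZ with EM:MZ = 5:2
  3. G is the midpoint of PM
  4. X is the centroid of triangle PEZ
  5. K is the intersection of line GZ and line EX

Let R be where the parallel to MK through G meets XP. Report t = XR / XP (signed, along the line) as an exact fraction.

Work in coordinates with Y = (0, 0), Z = (1, 0), E = (0, 1).
1. P is the centroid of triangle EYZ ⇒ P = (1/3, 1/3)
2. M lies on line EZ with EM:MZ = 5:2 ⇒ M = (5/7, 2/7)
3. G is the midpoint of PM ⇒ G = (11/21, 13/42)
4. X is the centroid of triangle PEZ ⇒ X = (4/9, 4/9)
5. K is the intersection of line GZ and line EX ⇒ K = (7/12, 13/48)
through G parallel to MK: direction (-11/84, -5/336); meets XP at R = (11/39, 11/39)
R = X + t·(P−X) with t = 19/13

t = 19/13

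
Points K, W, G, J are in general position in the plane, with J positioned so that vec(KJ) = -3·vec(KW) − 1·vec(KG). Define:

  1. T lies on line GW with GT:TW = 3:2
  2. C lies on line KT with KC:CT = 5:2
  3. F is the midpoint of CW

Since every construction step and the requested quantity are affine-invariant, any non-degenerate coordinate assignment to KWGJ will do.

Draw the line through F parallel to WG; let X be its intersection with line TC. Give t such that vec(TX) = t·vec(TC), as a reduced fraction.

t = 1/2

Assign K = (0, 0), W = (1, 0), G = (0, 1), J = (-3, -1) — the answer is frame-independent, so this choice is without loss of generality.
1. T lies on line GW with GT:TW = 3:2 ⇒ T = (3/5, 2/5)
2. C lies on line KT with KC:CT = 5:2 ⇒ C = (3/7, 2/7)
3. F is the midpoint of CW ⇒ F = (5/7, 1/7)
through F parallel to WG: direction (-1, 1); meets TC at X = (18/35, 12/35)
X = T + t·(C−T) with t = 1/2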